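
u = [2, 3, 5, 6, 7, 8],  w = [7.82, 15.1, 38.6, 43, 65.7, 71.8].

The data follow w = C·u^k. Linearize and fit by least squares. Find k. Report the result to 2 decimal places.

k = 1.63

Linearized form: ln w = k·ln u + ln C. From the 6 transformed points,
Σln u = 9.2183, Σ(ln u)² = 15.5987, Σln w = 20.6448, Σln u·ln w = 34.0580.
Equations: 15.5987·k + 9.2183·ln C = 34.0580;  9.2183·k + 6·ln C = 20.6448.
Solving (det = 8.6152): k = 1.62938, ln C = 0.93745.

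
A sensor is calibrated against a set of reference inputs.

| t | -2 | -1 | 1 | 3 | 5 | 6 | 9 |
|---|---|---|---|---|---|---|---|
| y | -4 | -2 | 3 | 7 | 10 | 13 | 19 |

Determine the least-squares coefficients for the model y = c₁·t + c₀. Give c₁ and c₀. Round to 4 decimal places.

c₁ = 2.0745, c₀ = 0.3480

XᵀX·[c₁, c₀]ᵀ = Xᵀy reads: 157·c₁ + 21·c₀ = 333;  21·c₁ + 7·c₀ = 46.
(Σt·t = 157, Σt = 21, Σ1 = 7, Σt·y = 333, Σy = 46.)
Determinant 157·7 − 21² = 658.
c₁ = (333·7 − 21·46)/658 = 195/94; c₀ = (157·46 − 21·333)/658 = 229/658.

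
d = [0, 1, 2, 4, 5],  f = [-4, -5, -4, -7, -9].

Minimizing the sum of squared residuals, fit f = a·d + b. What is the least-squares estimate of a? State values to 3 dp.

a = -0.953

From the data, Σd·d = 46, Σd = 12, Σ1 = 5.
For Mᵀf: Σd·f = -86, Σf = -29.
So MᵀM·[a, b]ᵀ = Mᵀf: [[46, 12]; [12, 5]]·[a, b]ᵀ = [-86, -29]ᵀ.
Determinant 46·5 − 12² = 86.
a = ((-86)·5 − 12·(-29))/86 = -41/43; b = (46·(-29) − 12·(-86))/86 = -151/43.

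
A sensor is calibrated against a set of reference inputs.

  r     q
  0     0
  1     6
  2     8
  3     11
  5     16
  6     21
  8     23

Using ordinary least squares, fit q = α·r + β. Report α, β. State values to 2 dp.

XᵀX·[α, β]ᵀ = Xᵀq reads: 139·α + 25·β = 445;  25·α + 7·β = 85.
Δ = 139·7 − 25² = 348.
α = (445·7 − 25·85)/348 = 165/58; β = (139·85 − 25·445)/348 = 115/58.

α = 2.84, β = 1.98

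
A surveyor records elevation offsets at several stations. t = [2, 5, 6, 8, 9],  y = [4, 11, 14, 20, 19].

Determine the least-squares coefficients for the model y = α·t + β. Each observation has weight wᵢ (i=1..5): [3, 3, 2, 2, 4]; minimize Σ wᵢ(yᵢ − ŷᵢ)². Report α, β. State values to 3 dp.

α = 2.249, β = -0.155

Entries of AᵀWA: Σwᵢ·t·t = 611, Σwᵢ·t = 85, Σwᵢ·1 = 14.
Moment sums: Σwᵢ·t·y = 1361, Σwᵢ·y = 189.
Normal equations: [[611, 85]; [85, 14]]·[α, β]ᵀ = [1361, 189]ᵀ.
Determinant 611·14 − 85² = 1329.
α = (1361·14 − 85·189)/1329 = 2989/1329; β = (611·189 − 85·1361)/1329 = -206/1329.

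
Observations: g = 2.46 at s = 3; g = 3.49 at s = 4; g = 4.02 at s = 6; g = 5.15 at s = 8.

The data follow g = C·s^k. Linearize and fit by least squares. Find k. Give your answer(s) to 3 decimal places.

k = 0.694

Linearized form: ln g = k·ln s + ln C. From the 4 transformed points,
Σln s = 6.3561, Σ(ln s)² = 10.6632, Σln g = 5.1803, Σln s·ln g = 8.6227.
Equations: 10.6632·k + 6.3561·ln C = 8.6227;  6.3561·k + 4·ln C = 5.1803.
Slope k = (n·Σln s·ln g − Σln s·Σln g)/(n·Σ(ln s)² − (Σln s)²) = (4·8.6227 − 6.3561·5.1803)/2.2529 = 0.69423; ln C = (Σln g − k·Σln s)/n = 0.19194.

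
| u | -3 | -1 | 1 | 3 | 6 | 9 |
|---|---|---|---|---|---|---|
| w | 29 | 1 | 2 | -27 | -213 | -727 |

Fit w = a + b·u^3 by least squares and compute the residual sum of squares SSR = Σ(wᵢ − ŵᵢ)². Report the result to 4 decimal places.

The normal system AᵀA·[a, b]ᵀ = Aᵀw is [[6, 945]; [945, 579557]]·[a, b]ᵀ = [-935, -577502]ᵀ.
det = 6·579557 − 945² = 2584317.
a = ((-935)·579557 − 945·(-577502))/2584317 = 3853595/2584317; b = (6·(-577502) − 945·(-935))/2584317 = -860479/861439.
Residuals: 1392799/2584317, -3850715/2584317, 3896476/2584317, -3931355/2584317, 3277276/2584317, -784481/2584317; SSR = 22737892/2584317.

SSR = 8.7984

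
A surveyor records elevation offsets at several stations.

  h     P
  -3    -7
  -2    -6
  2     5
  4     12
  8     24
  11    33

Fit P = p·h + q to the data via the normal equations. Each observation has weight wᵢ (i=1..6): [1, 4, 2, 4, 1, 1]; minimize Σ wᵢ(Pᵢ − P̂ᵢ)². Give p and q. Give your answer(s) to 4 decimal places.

Sums needed: Σwᵢ·h·h = 282, Σwᵢ·h = 28, Σwᵢ·1 = 13.
And Σwᵢ·h·P = 836, Σwᵢ·P = 84.
XᵀWX·[p, q]ᵀ = XᵀWP becomes [[282, 28]; [28, 13]]·[p, q]ᵀ = [836, 84]ᵀ.
Eliminating q: 13·(row 1) − 28·(row 2) gives 2882·p = 13·836 − 28·84 = 8516, so p = 4258/1441.
Then q = (84 − 28·(4258/1441))/13 = 140/1441.

p = 2.9549, q = 0.0972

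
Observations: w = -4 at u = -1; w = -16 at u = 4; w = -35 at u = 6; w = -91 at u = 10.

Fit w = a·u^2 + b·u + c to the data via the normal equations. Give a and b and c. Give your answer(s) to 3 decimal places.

Setting ∂/∂a … = 0 gives: 11553·a + 1279·b + 153·c = -10620;  1279·a + 153·b + 19·c = -1180;  153·a + 19·b + 4·c = -146.
(Σu^2·u^2 = 11553, Σu^2·u = 1279, Σu^2 = 153, Σu·u = 153, Σu = 19, Σ1 = 4, Σu^2·w = -10620, Σu·w = -1180, Σw = -146.)
Solving the 3×3 system (Gaussian elimination) gives a = -23654/26371, b = 3720/26371, c = -75446/26371.

a = -0.897, b = 0.141, c = -2.861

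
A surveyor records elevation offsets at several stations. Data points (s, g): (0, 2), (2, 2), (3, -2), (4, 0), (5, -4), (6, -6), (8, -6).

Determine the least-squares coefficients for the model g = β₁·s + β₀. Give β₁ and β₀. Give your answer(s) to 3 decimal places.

β₁ = -1.190, β₀ = 2.762

Forming MᵀM = [[154, 28]; [28, 7]] and Mᵀg = [-106, -14]ᵀ gives MᵀM·[β₁, β₀]ᵀ = Mᵀg.
det = 154·7 − 28² = 294.
β₁ = ((-106)·7 − 28·(-14))/294 = -25/21; β₀ = (154·(-14) − 28·(-106))/294 = 58/21.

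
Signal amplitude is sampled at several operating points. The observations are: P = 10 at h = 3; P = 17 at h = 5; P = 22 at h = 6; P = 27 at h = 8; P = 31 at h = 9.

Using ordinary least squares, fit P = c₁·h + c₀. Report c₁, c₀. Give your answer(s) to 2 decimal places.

c₁ = 3.45, c₀ = 0.03

Normal-equation sums: Σh·h = 215, Σh = 31, Σ1 = 5.
For XᵀP: Σh·P = 742, ΣP = 107.
det = 215·5 − 31² = 114.
c₁ = (742·5 − 31·107)/114 = 131/38; c₀ = (215·107 − 31·742)/114 = 1/38.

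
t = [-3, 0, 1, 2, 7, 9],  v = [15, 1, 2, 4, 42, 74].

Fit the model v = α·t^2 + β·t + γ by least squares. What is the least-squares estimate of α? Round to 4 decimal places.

Compute the Gram sums: Σt^2·t^2 = 9060, Σt^2·t = 1054, Σt^2 = 144, Σt·t = 144, Σt = 16, Σ1 = 6.
And Σt^2·v = 8205, Σt·v = 925, Σv = 138.
So AᵀA·[α, β, γ]ᵀ = Aᵀv: [[9060, 1054, 144]; [1054, 144, 16]; [144, 16, 6]]·[α, β, γ]ᵀ = [8205, 925, 138]ᵀ.
Inverting the 3×3 Gram matrix, [α, β, γ]ᵀ = [61317/59486, -78441/59486, 52873/29743]ᵀ.

α = 1.0308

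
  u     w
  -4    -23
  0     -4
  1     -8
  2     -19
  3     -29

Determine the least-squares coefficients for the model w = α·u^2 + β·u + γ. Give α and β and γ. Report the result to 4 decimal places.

Compute the Gram sums: Σu^2·u^2 = 354, Σu^2·u = -28, Σu^2 = 30, Σu·u = 30, Σu = 2, Σ1 = 5.
Moment sums: Σu^2·w = -713, Σu·w = -41, Σw = -83.
Normal equations: [[354, -28, 30]; [-28, 30, 2]; [30, 2, 5]]·[α, β, γ]ᵀ = [-713, -41, -83]ᵀ.
Row-reducing yields α = -16475/8702, β = -24893/8702, γ = -17823/4351.

α = -1.8932, β = -2.8606, γ = -4.0963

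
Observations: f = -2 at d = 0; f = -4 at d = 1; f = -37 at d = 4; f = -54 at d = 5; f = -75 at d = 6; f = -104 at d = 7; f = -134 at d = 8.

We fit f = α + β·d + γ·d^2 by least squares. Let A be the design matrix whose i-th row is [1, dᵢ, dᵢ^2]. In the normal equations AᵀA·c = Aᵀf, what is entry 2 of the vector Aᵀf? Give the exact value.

Entry 2 ↔ basis d, so (Aᵀf)_{2} = Σᵢ (d)·fᵢ = (0)·(-2) + (1)·(-4) + (4)·(-37) + (5)·(-54) + (6)·(-75) + (7)·(-104) + (8)·(-134) = -2672.

-2672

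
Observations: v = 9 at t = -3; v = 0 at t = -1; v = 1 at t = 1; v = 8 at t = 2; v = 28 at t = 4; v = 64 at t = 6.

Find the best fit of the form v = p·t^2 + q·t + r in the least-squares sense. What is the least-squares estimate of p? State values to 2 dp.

p = 1.60

Setting ∂/∂p … = 0 gives: 1651·p + 261·q + 67·r = 2866;  261·p + 67·q + 9·r = 486;  67·p + 9·q + 6·r = 110.
(Σt^2·t^2 = 1651, Σt^2·t = 261, Σt^2 = 67, Σt·t = 67, Σt = 9, Σ1 = 6, Σt^2·v = 2866, Σt·v = 486, Σv = 110.)
Solving the 3×3 system (Gaussian elimination) gives p = 253/158, q = 189/158, r = -106/79.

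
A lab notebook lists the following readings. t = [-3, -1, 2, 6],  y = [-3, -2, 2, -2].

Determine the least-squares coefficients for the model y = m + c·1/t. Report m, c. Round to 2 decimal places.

m = -0.88, c = 2.22

The normal equations are: 4·m + (-2/3)·c = -5;  (-2/3)·m + (25/18)·c = 11/3.
(Σ1 = 4, Σ1/t = -2/3, Σ1/t·1/t = 25/18, Σy = -5, Σ1/t·y = 11/3.)
Determinant 4·(25/18) − (-2/3)² = 46/9.
m = ((-5)·(25/18) − (-2/3)·(11/3))/(46/9) = -81/92; c = (4·(11/3) − (-2/3)·(-5))/(46/9) = 51/23.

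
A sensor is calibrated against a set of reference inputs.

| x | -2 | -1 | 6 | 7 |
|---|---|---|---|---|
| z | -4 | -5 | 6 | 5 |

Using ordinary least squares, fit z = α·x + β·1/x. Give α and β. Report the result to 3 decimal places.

α = 0.736, β = 4.446

With design matrix A, AᵀA = [[90, 4]; [4, 1145/882]] and Aᵀz = [84, 61/7]ᵀ.
det = 90·(1145/882) − 4² = 4941/49.
α = (84·(1145/882) − 4·(61/7))/(4941/49) = 10906/14823; β = (90·(61/7) − 4·84)/(4941/49) = 7322/1647.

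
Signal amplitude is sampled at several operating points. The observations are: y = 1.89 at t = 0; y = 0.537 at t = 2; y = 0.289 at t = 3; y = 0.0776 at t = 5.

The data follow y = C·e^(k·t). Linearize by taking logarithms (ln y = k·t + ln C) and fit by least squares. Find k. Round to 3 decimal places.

Taking logs, ln y = k·t + ln C, so regress ln y on t.
Σt = 10.0000, Σ(t)² = 38.0000, Σln y = -3.7827, Σt·ln y = -17.7484.
Equations: 38.0000·k + 10.0000·ln C = -17.7484;  10.0000·k + 4·ln C = -3.7827.
Solving (det = 52.0000): k = -0.63782, ln C = 0.64888.

k = -0.638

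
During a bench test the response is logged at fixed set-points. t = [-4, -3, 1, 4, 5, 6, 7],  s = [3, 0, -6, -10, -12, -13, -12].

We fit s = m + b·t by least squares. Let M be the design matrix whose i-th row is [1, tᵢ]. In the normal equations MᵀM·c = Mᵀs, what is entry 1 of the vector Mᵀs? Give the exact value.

-50

Entry 1 ↔ basis 1, so (Mᵀs)_{1} = Σᵢ sᵢ = (1)·(3) + (1)·(0) + (1)·(-6) + (1)·(-10) + (1)·(-12) + (1)·(-13) + (1)·(-12) = -50.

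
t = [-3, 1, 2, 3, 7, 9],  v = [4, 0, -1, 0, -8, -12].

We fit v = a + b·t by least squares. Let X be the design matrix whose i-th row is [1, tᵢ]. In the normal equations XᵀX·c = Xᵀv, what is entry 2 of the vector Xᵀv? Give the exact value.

Entry 2 ↔ basis t, so (Xᵀv)_{2} = Σᵢ (t)·vᵢ = (-3)·(4) + (1)·(0) + (2)·(-1) + (3)·(0) + (7)·(-8) + (9)·(-12) = -178.

-178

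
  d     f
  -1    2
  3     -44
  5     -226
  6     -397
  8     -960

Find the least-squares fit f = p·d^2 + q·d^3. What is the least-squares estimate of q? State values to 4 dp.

Compute the Gram sums: Σd^2·d^2 = 6099, Σd^2·d^3 = 43911, Σd^3·d^3 = 325155.
Moment sums: Σd^2·f = -81776, Σd^3·f = -606712.
So MᵀM·[p, q]ᵀ = Mᵀf: [[6099, 43911]; [43911, 325155]]·[p, q]ᵀ = [-81776, -606712]ᵀ.
Determinant 6099·325155 − 43911² = 54944424.
p = ((-81776)·325155 − 43911·(-606712))/54944424 = 2143973/2289351; q = (6099·(-606712) − 43911·(-81776))/54944424 = -4561273/2289351.

q = -1.9924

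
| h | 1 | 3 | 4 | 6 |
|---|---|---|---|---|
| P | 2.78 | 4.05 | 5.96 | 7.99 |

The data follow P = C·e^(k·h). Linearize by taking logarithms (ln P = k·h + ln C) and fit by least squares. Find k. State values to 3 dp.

k = 0.218

With ln Pᵢ as the transformed response and hᵢ as the regressor:
AᵀA = [[62.0000, 14.0000]; [14.0000, 4]], rhs = [24.8280, 6.2844]ᵀ  (here Σh = 14.0000, Σ(h)² = 62.0000, Σln P = 6.2844, Σh·ln P = 24.8280).
Solving (det = 52.0000): k = 0.21789, ln C = 0.80850.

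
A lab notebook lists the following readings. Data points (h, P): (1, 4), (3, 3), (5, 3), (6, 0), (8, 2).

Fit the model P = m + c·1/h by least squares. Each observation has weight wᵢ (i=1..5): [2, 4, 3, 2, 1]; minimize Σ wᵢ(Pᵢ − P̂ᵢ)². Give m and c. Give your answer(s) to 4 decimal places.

From the data, Σwᵢ·1 = 12, Σwᵢ·1/h = 527/120, Σwᵢ·1/h·1/h = 4217/1600.
Right-hand side: Σwᵢ·P = 31, Σwᵢ·1/h·P = 281/20.
Eliminating c: (4217/1600)·(row 1) − (527/120)·(row 2) gives (177707/14400)·m = (4217/1600)·31 − (527/120)·(281/20) = 96007/4800, so m = 15159/9353.
Then c = ((281/20) − (527/120)·(15159/9353))/(4217/1600) = 24600/9353.

m = 1.6208, c = 2.6302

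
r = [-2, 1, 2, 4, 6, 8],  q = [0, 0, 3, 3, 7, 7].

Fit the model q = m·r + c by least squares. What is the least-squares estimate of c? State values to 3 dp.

c = 0.761

From the data, Σr·r = 125, Σr = 19, Σ1 = 6.
Right-hand side: Σr·q = 116, Σq = 20.
So AᵀA·[m, c]ᵀ = Aᵀq: [[125, 19]; [19, 6]]·[m, c]ᵀ = [116, 20]ᵀ.
det = 125·6 − 19² = 389.
m = (116·6 − 19·20)/389 = 316/389; c = (125·20 − 19·116)/389 = 296/389.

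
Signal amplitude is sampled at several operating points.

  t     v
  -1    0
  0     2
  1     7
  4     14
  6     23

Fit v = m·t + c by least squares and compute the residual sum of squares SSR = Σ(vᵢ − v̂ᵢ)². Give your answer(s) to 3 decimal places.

SSR = 5.359

Forming MᵀM = [[54, 10]; [10, 5]] and Mᵀv = [201, 46]ᵀ gives MᵀM·[m, c]ᵀ = Mᵀv.
Δ = 54·5 − 10² = 170.
m = (201·5 − 10·46)/170 = 109/34; c = (54·46 − 10·201)/170 = 237/85.
Residuals: 71/170, -67/85, 171/170, -137/85, 83/85; SSR = 911/170.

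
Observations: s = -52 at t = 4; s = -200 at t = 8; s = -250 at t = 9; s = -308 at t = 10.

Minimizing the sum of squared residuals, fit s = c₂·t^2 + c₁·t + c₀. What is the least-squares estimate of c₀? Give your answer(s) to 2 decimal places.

MᵀM·[c₂, c₁, c₀]ᵀ = Mᵀs reads: 20913·c₂ + 2305·c₁ + 261·c₀ = -64682;  2305·c₂ + 261·c₁ + 31·c₀ = -7138;  261·c₂ + 31·c₁ + 4·c₀ = -810.
Inverting the 3×3 Gram matrix, [c₂, c₁, c₀]ᵀ = [-1293/451, -1115/451, 1682/451]ᵀ.

c₀ = 3.73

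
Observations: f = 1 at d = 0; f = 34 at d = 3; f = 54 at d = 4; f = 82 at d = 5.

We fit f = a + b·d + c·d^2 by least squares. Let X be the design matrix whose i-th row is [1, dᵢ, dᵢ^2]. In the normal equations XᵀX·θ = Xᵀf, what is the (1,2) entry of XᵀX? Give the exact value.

12

Row 1 ↔ basis 1, column 2 ↔ basis d, so (XᵀX)_{1,2} = Σᵢ d = (1)·(0) + (1)·(3) + (1)·(4) + (1)·(5) = 12.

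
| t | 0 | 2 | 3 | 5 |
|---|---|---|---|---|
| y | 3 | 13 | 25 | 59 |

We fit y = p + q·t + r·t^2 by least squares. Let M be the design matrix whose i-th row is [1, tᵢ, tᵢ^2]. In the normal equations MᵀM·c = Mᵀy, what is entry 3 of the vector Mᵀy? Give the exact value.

1752

Entry 3 ↔ basis t^2, so (Mᵀy)_{3} = Σᵢ (t^2)·yᵢ = (0)·(3) + (4)·(13) + (9)·(25) + (25)·(59) = 1752.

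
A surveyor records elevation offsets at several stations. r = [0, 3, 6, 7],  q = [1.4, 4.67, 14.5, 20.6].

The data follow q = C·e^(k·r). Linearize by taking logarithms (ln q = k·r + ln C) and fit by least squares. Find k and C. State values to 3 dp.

k = 0.385, C = 1.428

Linearized form: ln q = k·r + ln C. From the 4 transformed points,
AᵀA = [[94.0000, 16.0000]; [16.0000, 4]], rhs = [41.8454, 7.5771]ᵀ  (here Σr = 16.0000, Σ(r)² = 94.0000, Σln q = 7.5771, Σr·ln q = 41.8454).
Solving (det = 120.0000): k = 0.38457, ln C = 0.35598, so C = exp(0.35598) = 1.42759.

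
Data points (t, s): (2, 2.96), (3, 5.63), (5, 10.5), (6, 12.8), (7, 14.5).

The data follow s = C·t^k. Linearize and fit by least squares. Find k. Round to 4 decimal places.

With ln sᵢ as the transformed response and ln tᵢ as the regressor:
AᵀA = [[11.2747, 7.1389]; [7.1389, 5]], rhs = [16.2068, 10.3883]ᵀ  (here Σln t = 7.1389, Σ(ln t)² = 11.2747, Σln s = 10.3883, Σln t·ln s = 16.2068).
Slope k = (n·Σln t·ln s − Σln t·Σln s)/(n·Σ(ln t)² − (Σln t)²) = (5·16.2068 − 7.1389·10.3883)/5.4099 = 1.27051; ln C = (Σln s − k·Σln t)/n = 0.26365.

k = 1.2705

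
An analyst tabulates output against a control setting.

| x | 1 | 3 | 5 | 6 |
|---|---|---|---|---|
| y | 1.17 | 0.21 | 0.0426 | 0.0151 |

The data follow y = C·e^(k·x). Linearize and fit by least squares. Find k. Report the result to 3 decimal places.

k = -0.857

With ln yᵢ as the transformed response and xᵢ as the regressor:
Over the data: Σx = 15.0000, Σ(x)² = 71.0000, Σln y = -8.7526, Σx·ln y = -45.4628.
Normal system: [[71.0000, 15.0000]; [15.0000, 4]]·[k, ln C]ᵀ = [-45.4628, -8.7526]ᵀ.
Δ = 71.0000·4 − (15.0000)² = 59.0000; k = (-45.4628·4 − 15.0000·-8.7526)/59.0000 = -0.85699, ln C = (71.0000·-8.7526 − 15.0000·-45.4628)/59.0000 = 1.02554.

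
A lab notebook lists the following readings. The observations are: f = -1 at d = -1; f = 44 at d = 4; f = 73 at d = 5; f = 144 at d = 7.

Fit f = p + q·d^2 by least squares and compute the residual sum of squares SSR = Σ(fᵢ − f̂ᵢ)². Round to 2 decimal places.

AᵀA·[p, q]ᵀ = Aᵀf reads: 4·p + 91·q = 260;  91·p + 3283·q = 9584.
(Σ1 = 4, Σd^2 = 91, Σd^2·d^2 = 3283, Σf = 260, Σd^2·f = 9584.)
Eliminating q: 3283·(row 1) − 91·(row 2) gives 4851·p = 3283·260 − 91·9584 = -18564, so p = -884/231.
Then q = (9584 − 91·(-884/231))/3283 = 4892/1617.
Residuals: -107/539, -312/539, 643/539, -32/77; SSR = 1062/539.

SSR = 1.97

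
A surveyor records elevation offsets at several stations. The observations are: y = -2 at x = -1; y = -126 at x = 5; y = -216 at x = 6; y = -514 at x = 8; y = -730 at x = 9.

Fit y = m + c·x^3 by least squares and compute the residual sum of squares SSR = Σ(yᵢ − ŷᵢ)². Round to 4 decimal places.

With design matrix A, AᵀA = [[5, 1581]; [1581, 855867]] and Aᵀy = [-1588, -857742]ᵀ.
Eliminating c: 855867·(row 1) − 1581·(row 2) gives 1779774·m = 855867·(-1588) − 1581·(-857742) = -3026694, so m = -504449/296629.
Then c = ((-857742) − 1581·(-504449/296629))/855867 = -296347/296629.
Residuals: -385156/296629, 172570/296629, 443537/296629, -233193/296629, 2242/296629; SSR = 1447042/296629.

SSR = 4.8783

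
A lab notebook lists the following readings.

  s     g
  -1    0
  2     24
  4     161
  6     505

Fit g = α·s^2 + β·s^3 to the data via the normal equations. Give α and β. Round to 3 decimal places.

α = 2.097, β = 1.989

The normal system XᵀX·[α, β]ᵀ = Xᵀg is [[1569, 8831]; [8831, 50817]]·[α, β]ᵀ = [20852, 119576]ᵀ.
Eliminating β: 50817·(row 1) − 8831·(row 2) gives 1745312·α = 50817·20852 − 8831·119576 = 3660428, so α = 915107/436328.
Then β = (119576 − 8831·(915107/436328))/50817 = 867683/436328.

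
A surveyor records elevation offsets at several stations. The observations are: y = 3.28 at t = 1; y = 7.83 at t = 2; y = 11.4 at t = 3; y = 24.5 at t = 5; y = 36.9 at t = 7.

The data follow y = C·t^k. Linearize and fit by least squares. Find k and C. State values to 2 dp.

Let Y = ln y. Fitting Y = k·ln t + ln C by least squares:
Sums: Σln t = 5.3471, Σ(ln t)² = 8.0643, Σln y = 12.4863, Σln t·ln y = 16.2694.
Normal system: [[8.0643, 5.3471]; [5.3471, 5]]·[k, ln C]ᵀ = [16.2694, 12.4863]ᵀ.
Slope k = (n·Σln t·ln y − Σln t·Σln y)/(n·Σ(ln t)² − (Σln t)²) = (5·16.2694 − 5.3471·12.4863)/11.7297 = 1.24311; ln C = (Σln y − k·Σln t)/n = 1.16785, so C = exp(1.16785) = 3.21508.

k = 1.24, C = 3.22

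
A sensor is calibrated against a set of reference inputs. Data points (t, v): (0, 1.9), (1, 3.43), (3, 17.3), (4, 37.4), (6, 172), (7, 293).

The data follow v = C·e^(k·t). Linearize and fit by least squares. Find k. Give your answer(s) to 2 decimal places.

k = 0.74

Linearized form: ln v = k·t + ln C. From the 6 transformed points,
AᵀA = [[111.0000, 21.0000]; [21.0000, 6]], rhs = [94.9175, 19.1745]ᵀ  (here Σt = 21.0000, Σ(t)² = 111.0000, Σln v = 19.1745, Σt·ln v = 94.9175).
Slope k = (n·Σt·ln v − Σt·Σln v)/(n·Σ(t)² − (Σt)²) = (6·94.9175 − 21.0000·19.1745)/225.0000 = 0.74152; ln C = (Σln v − k·Σt)/n = 0.60043.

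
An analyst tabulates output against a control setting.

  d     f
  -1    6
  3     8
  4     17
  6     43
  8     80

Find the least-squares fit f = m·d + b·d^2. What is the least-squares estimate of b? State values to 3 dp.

Setting ∂/∂m … = 0 gives: 126·m + 818·b = 984;  818·m + 5730·b = 7018.
(Σd·d = 126, Σd·d^2 = 818, Σd^2·d^2 = 5730, Σd·f = 984, Σd^2·f = 7018.)
Δ = 126·5730 − 818² = 52856.
m = (984·5730 − 818·7018)/52856 = -25601/13214; b = (126·7018 − 818·984)/52856 = 19839/13214.

b = 1.501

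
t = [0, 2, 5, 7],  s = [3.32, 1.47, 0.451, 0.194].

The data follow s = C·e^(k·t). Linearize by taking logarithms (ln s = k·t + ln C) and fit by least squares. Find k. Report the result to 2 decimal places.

Linearized form: ln s = k·t + ln C. From the 4 transformed points,
Over the data: Σt = 14.0000, Σ(t)² = 78.0000, Σln s = -0.8510, Σt·ln s = -14.6902.
Normal system: [[78.0000, 14.0000]; [14.0000, 4]]·[k, ln C]ᵀ = [-14.6902, -0.8510]ᵀ.
Slope k = (n·Σt·ln s − Σt·Σln s)/(n·Σ(t)² − (Σt)²) = (4·-14.6902 − 14.0000·-0.8510)/116.0000 = -0.40386; ln C = (Σln s − k·Σt)/n = 1.20076.

k = -0.40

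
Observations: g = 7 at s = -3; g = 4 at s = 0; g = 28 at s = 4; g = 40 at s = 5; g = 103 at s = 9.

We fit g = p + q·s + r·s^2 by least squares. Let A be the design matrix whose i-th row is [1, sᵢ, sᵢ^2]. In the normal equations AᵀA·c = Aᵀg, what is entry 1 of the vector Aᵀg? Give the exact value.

182

Entry 1 ↔ basis 1, so (Aᵀg)_{1} = Σᵢ gᵢ = (1)·(7) + (1)·(4) + (1)·(28) + (1)·(40) + (1)·(103) = 182.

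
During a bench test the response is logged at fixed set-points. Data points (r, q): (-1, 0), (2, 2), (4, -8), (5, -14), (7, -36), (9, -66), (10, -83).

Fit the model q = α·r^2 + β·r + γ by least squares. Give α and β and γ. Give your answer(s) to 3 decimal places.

Sums needed: Σr^2·r^2 = 19860, Σr^2·r = 2268, Σr^2 = 276, Σr·r = 276, Σr = 36, Σ1 = 7.
For Mᵀq: Σr^2·q = -15880, Σr·q = -1774, Σq = -205.
Solving the 3×3 system (Gaussian elimination) gives α = -28495/27888, β = 45221/27888, γ = 3093/1162.

α = -1.022, β = 1.622, γ = 2.662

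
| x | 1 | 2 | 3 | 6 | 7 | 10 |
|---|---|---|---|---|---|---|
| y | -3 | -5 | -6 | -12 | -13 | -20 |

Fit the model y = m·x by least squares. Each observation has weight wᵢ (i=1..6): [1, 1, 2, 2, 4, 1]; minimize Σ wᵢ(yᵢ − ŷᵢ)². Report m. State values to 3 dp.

m = -1.936

Sums needed: Σwᵢ·x·x = 391.
Moment sums: Σwᵢ·x·y = -757.
So AᵀWA·[m]ᵀ = AᵀWy: [[391]]·[m]ᵀ = [-757]ᵀ.
m = (-757)/391 = -1.93606.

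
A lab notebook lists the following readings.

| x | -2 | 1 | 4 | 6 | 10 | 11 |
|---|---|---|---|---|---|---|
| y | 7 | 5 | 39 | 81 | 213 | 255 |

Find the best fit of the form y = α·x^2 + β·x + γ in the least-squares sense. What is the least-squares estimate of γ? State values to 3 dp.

γ = 1.830

With design matrix A, AᵀA = [[26210, 2604, 278]; [2604, 278, 30]; [278, 30, 6]] and Aᵀy = [55728, 5568, 600]ᵀ.
Inverting the 3×3 Gram matrix, [α, β, γ]ᵀ = [342924/174269, 243852/174269, 318828/174269]ᵀ.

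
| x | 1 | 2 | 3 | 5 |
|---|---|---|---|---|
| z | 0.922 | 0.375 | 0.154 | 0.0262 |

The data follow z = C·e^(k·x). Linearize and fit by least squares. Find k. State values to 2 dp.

Taking logs, ln z = k·x + ln C, so regress ln z on x.
Σx = 11.0000, Σ(x)² = 39.0000, Σln z = -6.5748, Σx·ln z = -25.8653.
Equations: 39.0000·k + 11.0000·ln C = -25.8653;  11.0000·k + 4·ln C = -6.5748.
Solving (det = 35.0000): k = -0.88965, ln C = 0.80283.

k = -0.89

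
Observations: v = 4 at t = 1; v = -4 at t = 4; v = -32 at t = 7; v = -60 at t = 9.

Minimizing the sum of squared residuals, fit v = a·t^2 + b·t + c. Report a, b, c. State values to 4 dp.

a = -1.0446, b = 2.4094, c = 2.7402

With design matrix X, XᵀX = [[9219, 1137, 147]; [1137, 147, 21]; [147, 21, 4]] and Xᵀv = [-6488, -776, -92]ᵀ.
Inverting the 3×3 Gram matrix, [a, b, c]ᵀ = [-398/381, 306/127, 348/127]ᵀ.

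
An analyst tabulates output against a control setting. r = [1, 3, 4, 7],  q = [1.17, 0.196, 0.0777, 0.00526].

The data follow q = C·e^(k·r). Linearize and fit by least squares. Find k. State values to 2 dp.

With ln qᵢ as the transformed response and rᵢ as the regressor:
AᵀA = [[75.0000, 15.0000]; [15.0000, 4]], rhs = [-51.6849, -9.2752]ᵀ  (here Σr = 15.0000, Σ(r)² = 75.0000, Σln q = -9.2752, Σr·ln q = -51.6849).
Solving (det = 75.0000): k = -0.90150, ln C = 1.06182.

k = -0.90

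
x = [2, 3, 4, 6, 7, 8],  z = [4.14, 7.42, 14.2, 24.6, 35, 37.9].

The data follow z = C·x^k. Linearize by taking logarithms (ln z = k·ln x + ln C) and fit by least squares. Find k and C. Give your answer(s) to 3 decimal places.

Taking logs, ln z = k·ln x + ln C, so regress ln z on ln x.
Σln x = 8.9952, Σ(ln x)² = 14.9303, Σln z = 16.4712, Σln x·ln z = 27.0803.
Equations: 14.9303·k + 8.9952·ln C = 27.0803;  8.9952·k + 6·ln C = 16.4712.
Solving (det = 8.6686): k = 1.65209, ln C = 0.26839, so C = exp(0.26839) = 1.30785.

k = 1.652, C = 1.308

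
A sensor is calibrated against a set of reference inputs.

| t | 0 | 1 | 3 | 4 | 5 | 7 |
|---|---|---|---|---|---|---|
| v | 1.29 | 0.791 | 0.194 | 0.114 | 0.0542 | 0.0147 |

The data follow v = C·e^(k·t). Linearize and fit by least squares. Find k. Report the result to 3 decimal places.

k = -0.646

Linearized form: ln v = k·t + ln C. From the 6 transformed points,
Σt = 20.0000, Σ(t)² = 100.0000, Σln v = -10.9263, Σt·ln v = -57.9551.
Equations: 100.0000·k + 20.0000·ln C = -57.9551;  20.0000·k + 6·ln C = -10.9263.
Solving (det = 200.0000): k = -0.64603, ln C = 0.33238.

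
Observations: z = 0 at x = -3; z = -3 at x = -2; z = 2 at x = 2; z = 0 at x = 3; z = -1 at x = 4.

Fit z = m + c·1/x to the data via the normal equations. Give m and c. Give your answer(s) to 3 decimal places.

m = -0.552, c = 3.043

Entries of AᵀA: Σ1 = 5, Σ1/x = 1/4, Σ1/x·1/x = 113/144.
And Σz = -2, Σ1/x·z = 9/4.
Δ = 5·(113/144) − (1/4)² = 139/36.
m = ((-2)·(113/144) − (1/4)·(9/4))/(139/36) = -307/556; c = (5·(9/4) − (1/4)·(-2))/(139/36) = 423/139.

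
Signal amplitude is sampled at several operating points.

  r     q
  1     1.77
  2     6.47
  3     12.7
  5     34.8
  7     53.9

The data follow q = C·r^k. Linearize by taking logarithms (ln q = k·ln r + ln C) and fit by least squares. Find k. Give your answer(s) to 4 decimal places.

Linearized form: ln q = k·ln r + ln C. From the 5 transformed points,
Σln r = 5.3471, Σ(ln r)² = 8.0643, Σln q = 12.5165, Σln r·ln q = 17.5579.
Equations: 8.0643·k + 5.3471·ln C = 17.5579;  5.3471·k + 5·ln C = 12.5165.
Slope k = (n·Σln r·ln q − Σln r·Σln q)/(n·Σ(ln r)² − (Σln r)²) = (5·17.5579 − 5.3471·12.5165)/11.7297 = 1.77861; ln C = (Σln q − k·Σln r)/n = 0.60122.

k = 1.7786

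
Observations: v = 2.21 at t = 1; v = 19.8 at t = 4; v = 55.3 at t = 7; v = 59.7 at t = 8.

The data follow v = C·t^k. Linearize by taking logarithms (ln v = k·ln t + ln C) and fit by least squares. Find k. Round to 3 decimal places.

k = 1.615

Taking logs, ln v = k·ln t + ln C, so regress ln v on ln t.
Σln t = 5.4116, Σ(ln t)² = 10.0325, Σln v = 11.8808, Σln t·ln v = 20.4511.
Equations: 10.0325·k + 5.4116·ln C = 20.4511;  5.4116·k + 4·ln C = 11.8808.
Δ = 10.0325·4 − (5.4116)² = 10.8439; k = (20.4511·4 − 5.4116·11.8808)/10.8439 = 1.61470, ln C = (10.0325·11.8808 − 5.4116·20.4511)/10.8439 = 0.78565.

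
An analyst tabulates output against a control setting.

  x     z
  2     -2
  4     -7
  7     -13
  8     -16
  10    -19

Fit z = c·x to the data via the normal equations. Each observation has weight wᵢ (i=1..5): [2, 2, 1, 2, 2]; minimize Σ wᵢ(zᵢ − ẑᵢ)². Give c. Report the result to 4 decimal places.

c = -1.8969

Compute the Gram sums: Σwᵢ·x·x = 417.
For MᵀWz: Σwᵢ·x·z = -791.
So MᵀWM·[c]ᵀ = MᵀWz: [[417]]·[c]ᵀ = [-791]ᵀ.
Hence c = -791 / 417 ≈ -1.89688.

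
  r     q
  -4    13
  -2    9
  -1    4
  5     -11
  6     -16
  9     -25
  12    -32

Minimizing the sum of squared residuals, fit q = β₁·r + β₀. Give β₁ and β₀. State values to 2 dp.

Setting ∂/∂β₁ … = 0 gives: 307·β₁ + 25·β₀ = -834;  25·β₁ + 7·β₀ = -58.
Δ = 307·7 − 25² = 1524.
β₁ = ((-834)·7 − 25·(-58))/1524 = -1097/381; β₀ = (307·(-58) − 25·(-834))/1524 = 761/381.

β₁ = -2.88, β₀ = 2.00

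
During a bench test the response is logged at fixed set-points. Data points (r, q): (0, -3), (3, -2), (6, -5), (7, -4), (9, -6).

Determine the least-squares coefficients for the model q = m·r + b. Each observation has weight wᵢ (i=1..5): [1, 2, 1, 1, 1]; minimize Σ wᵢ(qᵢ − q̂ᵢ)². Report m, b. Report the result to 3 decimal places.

m = -0.400, b = -1.800

From the data, Σwᵢ·r·r = 184, Σwᵢ·r = 28, Σwᵢ·1 = 6.
Right-hand side: Σwᵢ·r·q = -124, Σwᵢ·q = -22.
XᵀWX·[m, b]ᵀ = XᵀWq becomes [[184, 28]; [28, 6]]·[m, b]ᵀ = [-124, -22]ᵀ.
Δ = 184·6 − 28² = 320.
m = ((-124)·6 − 28·(-22))/320 = -2/5; b = (184·(-22) − 28·(-124))/320 = -9/5.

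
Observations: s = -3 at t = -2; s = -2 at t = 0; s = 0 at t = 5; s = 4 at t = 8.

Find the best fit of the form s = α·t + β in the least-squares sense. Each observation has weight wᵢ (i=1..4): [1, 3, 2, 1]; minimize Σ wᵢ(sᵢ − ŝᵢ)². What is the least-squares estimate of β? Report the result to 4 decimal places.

β = -2.1018

From the data, Σwᵢ·t·t = 118, Σwᵢ·t = 16, Σwᵢ·1 = 7.
And Σwᵢ·t·s = 38, Σwᵢ·s = -5.
XᵀWX·[α, β]ᵀ = XᵀWs becomes [[118, 16]; [16, 7]]·[α, β]ᵀ = [38, -5]ᵀ.
Eliminating β: 7·(row 1) − 16·(row 2) gives 570·α = 7·38 − 16·(-5) = 346, so α = 173/285.
Then β = ((-5) − 16·(173/285))/7 = -599/285.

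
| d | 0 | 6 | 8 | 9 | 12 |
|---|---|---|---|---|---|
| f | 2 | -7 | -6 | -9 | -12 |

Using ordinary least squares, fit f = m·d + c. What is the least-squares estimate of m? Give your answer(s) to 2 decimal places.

The normal system AᵀA·[m, c]ᵀ = Aᵀf is [[325, 35]; [35, 5]]·[m, c]ᵀ = [-315, -32]ᵀ.
det = 325·5 − 35² = 400.
m = ((-315)·5 − 35·(-32))/400 = -91/80; c = (325·(-32) − 35·(-315))/400 = 25/16.

m = -1.14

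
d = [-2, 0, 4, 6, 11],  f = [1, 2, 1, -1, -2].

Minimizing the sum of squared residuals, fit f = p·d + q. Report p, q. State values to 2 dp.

XᵀX·[p, q]ᵀ = Xᵀf reads: 177·p + 19·q = -26;  19·p + 5·q = 1.
Δ = 177·5 − 19² = 524.
p = ((-26)·5 − 19·1)/524 = -149/524; q = (177·1 − 19·(-26))/524 = 671/524.

p = -0.28, q = 1.28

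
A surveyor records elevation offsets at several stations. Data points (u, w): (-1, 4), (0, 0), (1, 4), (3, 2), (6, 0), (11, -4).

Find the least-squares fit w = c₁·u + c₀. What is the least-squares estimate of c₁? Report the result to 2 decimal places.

c₁ = -0.57

MᵀM·[c₁, c₀]ᵀ = Mᵀw reads: 168·c₁ + 20·c₀ = -38;  20·c₁ + 6·c₀ = 6.
(Σu·u = 168, Σu = 20, Σ1 = 6, Σu·w = -38, Σw = 6.)
Eliminating c₀: 6·(row 1) − 20·(row 2) gives 608·c₁ = 6·(-38) − 20·6 = -348, so c₁ = -87/152.
Then c₀ = (6 − 20·(-87/152))/6 = 221/76.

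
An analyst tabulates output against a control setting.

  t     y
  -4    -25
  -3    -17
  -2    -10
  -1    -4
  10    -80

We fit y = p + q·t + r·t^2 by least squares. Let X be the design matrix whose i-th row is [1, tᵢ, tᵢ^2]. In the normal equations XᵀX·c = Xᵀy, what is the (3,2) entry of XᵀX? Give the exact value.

Row 3 ↔ basis t^2, column 2 ↔ basis t, so (XᵀX)_{3,2} = Σᵢ (t^2)·(t) = (16)·(-4) + (9)·(-3) + (4)·(-2) + (1)·(-1) + (100)·(10) = 900.

900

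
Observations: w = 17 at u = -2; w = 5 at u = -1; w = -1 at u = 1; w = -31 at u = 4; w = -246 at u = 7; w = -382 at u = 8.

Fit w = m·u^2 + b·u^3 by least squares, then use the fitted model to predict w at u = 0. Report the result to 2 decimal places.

ŵ = 0.00

XᵀX·[m, b]ᵀ = Xᵀw reads: 6771·m + 50567·b = -36926;  50567·m + 383955·b = -282088.
Determinant 6771·383955 − 50567² = 42737816.
m = ((-36926)·383955 − 50567·(-282088))/42737816 = 3928253/1942628; b = (6771·(-282088) − 50567·(-36926))/42737816 = -21390403/21368908.
At u = 0: ŵ = (3928253/1942628)·(0) + (-21390403/21368908)·(0) = 0.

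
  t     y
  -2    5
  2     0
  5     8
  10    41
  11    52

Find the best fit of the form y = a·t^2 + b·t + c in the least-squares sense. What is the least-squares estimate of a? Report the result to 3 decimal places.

a = 0.533

From the data, Σt^2·t^2 = 25298, Σt^2·t = 2456, Σt^2 = 254, Σt·t = 254, Σt = 26, Σ1 = 5.
Right-hand side: Σt^2·y = 10612, Σt·y = 1012, Σy = 106.
Normal equations: [[25298, 2456, 254]; [2456, 254, 26]; [254, 26, 5]]·[a, b, c]ᵀ = [10612, 1012, 106]ᵀ.
Solving the 3×3 system (Gaussian elimination) gives a = 1236/2321, b = -2808/2321, c = 1018/2321.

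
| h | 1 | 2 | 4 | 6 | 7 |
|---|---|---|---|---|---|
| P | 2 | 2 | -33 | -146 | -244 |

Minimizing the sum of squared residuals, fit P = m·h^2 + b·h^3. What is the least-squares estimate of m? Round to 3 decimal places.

Sums needed: Σh^2·h^2 = 3970, Σh^2·h^3 = 25640, Σh^3·h^3 = 168466.
Moment sums: Σh^2·P = -17730, Σh^3·P = -117322.
MᵀM·[m, b]ᵀ = MᵀP becomes [[3970, 25640]; [25640, 168466]]·[m, b]ᵀ = [-17730, -117322]ᵀ.
Δ = 3970·168466 − 25640² = 11400420.
m = ((-17730)·168466 − 25640·(-117322))/11400420 = 1061695/570021; b = (3970·(-117322) − 25640·(-17730))/11400420 = -558557/570021.

m = 1.863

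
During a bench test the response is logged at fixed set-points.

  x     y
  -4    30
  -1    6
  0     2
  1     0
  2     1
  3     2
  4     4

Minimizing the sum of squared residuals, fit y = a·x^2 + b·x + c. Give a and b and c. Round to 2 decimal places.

Normal-equation sums: Σx^2·x^2 = 611, Σx^2·x = 35, Σx^2 = 47, Σx·x = 47, Σx = 5, Σ1 = 7.
Right-hand side: Σx^2·y = 572, Σx·y = -102, Σy = 45.
MᵀM·[a, b, c]ᵀ = Mᵀy becomes [[611, 35, 47]; [35, 47, 5]; [47, 5, 7]]·[a, b, c]ᵀ = [572, -102, 45]ᵀ.
Solving the 3×3 system (Gaussian elimination) gives a = 41689/44898, b = -140053/44898, c = 18126/7483.

a = 0.93, b = -3.12, c = 2.42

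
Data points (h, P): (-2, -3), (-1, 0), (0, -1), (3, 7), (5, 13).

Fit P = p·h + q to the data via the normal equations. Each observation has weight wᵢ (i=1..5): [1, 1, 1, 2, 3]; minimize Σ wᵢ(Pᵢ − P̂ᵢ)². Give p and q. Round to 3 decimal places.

p = 2.309, q = 0.930

Normal-equation sums: Σwᵢ·h·h = 98, Σwᵢ·h = 18, Σwᵢ·1 = 8.
And Σwᵢ·h·P = 243, Σwᵢ·P = 49.
So AᵀWA·[p, q]ᵀ = AᵀWP: [[98, 18]; [18, 8]]·[p, q]ᵀ = [243, 49]ᵀ.
det = 98·8 − 18² = 460.
p = (243·8 − 18·49)/460 = 531/230; q = (98·49 − 18·243)/460 = 107/115.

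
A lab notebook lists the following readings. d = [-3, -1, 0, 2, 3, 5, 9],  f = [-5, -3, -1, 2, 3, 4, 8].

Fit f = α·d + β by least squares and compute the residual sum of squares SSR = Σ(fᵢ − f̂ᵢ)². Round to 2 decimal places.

Entries of AᵀA: Σd·d = 129, Σd = 15, Σ1 = 7.
Moment sums: Σd·f = 123, Σf = 8.
AᵀA·[α, β]ᵀ = Aᵀf becomes [[129, 15]; [15, 7]]·[α, β]ᵀ = [123, 8]ᵀ.
det = 129·7 − 15² = 678.
α = (123·7 − 15·8)/678 = 247/226; β = (129·8 − 15·123)/678 = -271/226.
Residuals: -59/113, -80/113, 45/226, 229/226, 104/113, -30/113, -72/113; SSR = 715/226.

SSR = 3.16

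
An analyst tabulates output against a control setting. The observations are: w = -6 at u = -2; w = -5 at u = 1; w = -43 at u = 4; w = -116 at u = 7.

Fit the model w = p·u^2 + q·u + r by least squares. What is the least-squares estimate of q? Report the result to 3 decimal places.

AᵀA·[p, q, r]ᵀ = Aᵀw reads: 2674·p + 400·q + 70·r = -6401;  400·p + 70·q + 10·r = -977;  70·p + 10·q + 4·r = -170.
Solving the 3×3 system (Gaussian elimination) gives p = -37/18, q = -179/90, r = -14/9.

q = -1.989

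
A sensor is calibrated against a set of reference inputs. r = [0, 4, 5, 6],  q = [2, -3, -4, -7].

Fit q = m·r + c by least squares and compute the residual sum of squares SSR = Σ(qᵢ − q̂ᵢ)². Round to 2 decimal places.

SSR = 1.47

Forming AᵀA = [[77, 15]; [15, 4]] and Aᵀq = [-74, -12]ᵀ gives AᵀA·[m, c]ᵀ = Aᵀq.
Determinant 77·4 − 15² = 83.
m = ((-74)·4 − 15·(-12))/83 = -116/83; c = (77·(-12) − 15·(-74))/83 = 186/83.
Residuals: -20/83, 29/83, 62/83, -71/83; SSR = 122/83.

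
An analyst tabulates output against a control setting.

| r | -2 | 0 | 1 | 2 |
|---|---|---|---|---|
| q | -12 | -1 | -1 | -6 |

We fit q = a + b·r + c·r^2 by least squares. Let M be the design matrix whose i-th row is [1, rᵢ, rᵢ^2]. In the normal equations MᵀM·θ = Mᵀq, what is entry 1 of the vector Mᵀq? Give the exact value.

Entry 1 ↔ basis 1, so (Mᵀq)_{1} = Σᵢ qᵢ = (1)·(-12) + (1)·(-1) + (1)·(-1) + (1)·(-6) = -20.

-20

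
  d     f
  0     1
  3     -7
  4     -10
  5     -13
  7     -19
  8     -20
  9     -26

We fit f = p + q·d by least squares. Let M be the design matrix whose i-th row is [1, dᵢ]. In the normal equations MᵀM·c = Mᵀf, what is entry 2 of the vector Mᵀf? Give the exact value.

Entry 2 ↔ basis d, so (Mᵀf)_{2} = Σᵢ (d)·fᵢ = (0)·(1) + (3)·(-7) + (4)·(-10) + (5)·(-13) + (7)·(-19) + (8)·(-20) + (9)·(-26) = -653.

-653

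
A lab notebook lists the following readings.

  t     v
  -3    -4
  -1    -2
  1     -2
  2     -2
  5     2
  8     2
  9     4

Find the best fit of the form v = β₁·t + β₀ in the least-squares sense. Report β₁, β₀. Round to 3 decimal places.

Compute the Gram sums: Σt·t = 185, Σt = 21, Σ1 = 7.
Moment sums: Σt·v = 70, Σv = -2.
MᵀM·[β₁, β₀]ᵀ = Mᵀv becomes [[185, 21]; [21, 7]]·[β₁, β₀]ᵀ = [70, -2]ᵀ.
Eliminating β₀: 7·(row 1) − 21·(row 2) gives 854·β₁ = 7·70 − 21·(-2) = 532, so β₁ = 38/61.
Then β₀ = ((-2) − 21·(38/61))/7 = -920/427.

β₁ = 0.623, β₀ = -2.155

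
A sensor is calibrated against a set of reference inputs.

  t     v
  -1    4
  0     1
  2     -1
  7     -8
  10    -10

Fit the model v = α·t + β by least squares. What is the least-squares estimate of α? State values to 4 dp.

Sums needed: Σt·t = 154, Σt = 18, Σ1 = 5.
Moment sums: Σt·v = -162, Σv = -14.
Δ = 154·5 − 18² = 446.
α = ((-162)·5 − 18·(-14))/446 = -279/223; β = (154·(-14) − 18·(-162))/446 = 380/223.

α = -1.2511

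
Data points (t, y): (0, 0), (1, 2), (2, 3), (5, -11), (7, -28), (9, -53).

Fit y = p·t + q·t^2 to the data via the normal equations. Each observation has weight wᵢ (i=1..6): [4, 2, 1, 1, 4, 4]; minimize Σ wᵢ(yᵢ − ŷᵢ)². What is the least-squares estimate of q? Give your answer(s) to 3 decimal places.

q = -0.961

From the data, Σwᵢ·t·t = 551, Σwᵢ·t·t^2 = 4423, Σwᵢ·t^2·t^2 = 36491.
Moment sums: Σwᵢ·t·y = -2737, Σwᵢ·t^2·y = -22919.
So MᵀWM·[p, q]ᵀ = MᵀWy: [[551, 4423]; [4423, 36491]]·[p, q]ᵀ = [-2737, -22919]ᵀ.
Δ = 551·36491 − 4423² = 543612.
p = ((-2737)·36491 − 4423·(-22919))/543612 = 249145/90602; q = (551·(-22919) − 4423·(-2737))/543612 = -87103/90602.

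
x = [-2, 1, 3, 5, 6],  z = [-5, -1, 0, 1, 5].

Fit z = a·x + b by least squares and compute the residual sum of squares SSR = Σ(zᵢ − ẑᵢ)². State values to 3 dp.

SSR = 5.010

Normal-equation sums: Σx·x = 75, Σx = 13, Σ1 = 5.
And Σx·z = 44, Σz = 0.
MᵀM·[a, b]ᵀ = Mᵀz becomes [[75, 13]; [13, 5]]·[a, b]ᵀ = [44, 0]ᵀ.
Eliminating b: 5·(row 1) − 13·(row 2) gives 206·a = 5·44 − 13·0 = 220, so a = 110/103.
Then b = (0 − 13·(110/103))/5 = -286/103.
Residuals: -9/103, 73/103, -44/103, -161/103, 141/103; SSR = 516/103.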